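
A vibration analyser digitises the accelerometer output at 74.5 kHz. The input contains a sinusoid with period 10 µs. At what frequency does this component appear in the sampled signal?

25.5 kHz

T = 10 µs → f = 1/T = 100 kHz.
100 kHz mod fs = 25.5 kHz.
25.5 kHz ≤ fs/2 = 37.25 kHz, appears at 25.5 kHz.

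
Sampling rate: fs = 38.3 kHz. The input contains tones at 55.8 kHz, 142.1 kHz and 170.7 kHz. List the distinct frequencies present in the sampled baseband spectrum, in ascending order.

fs/2 = 19.15 kHz.
55.8 kHz mod fs = 17.5 kHz.
17.5 kHz ≤ fs/2 = 19.15 kHz, appears at 17.5 kHz.
142.1 kHz mod fs = 27.2 kHz.
27.2 kHz > fs/2 = 19.15 kHz, folds to fs − 27.2 kHz = 11.1 kHz.
170.7 kHz mod fs = 17.5 kHz.
17.5 kHz ≤ fs/2 = 19.15 kHz, appears at 17.5 kHz.
Distinct values: {11.1 kHz, 17.5 kHz}.

11.1 kHz, 17.5 kHz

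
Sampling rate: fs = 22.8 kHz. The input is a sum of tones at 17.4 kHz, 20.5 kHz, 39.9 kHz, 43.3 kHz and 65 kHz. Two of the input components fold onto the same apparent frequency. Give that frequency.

2.3 kHz

fs/2 = 11.4 kHz.
17.4 kHz > fs/2 = 11.4 kHz, folds to fs − 17.4 kHz = 5.4 kHz.
20.5 kHz > fs/2 = 11.4 kHz, folds to fs − 20.5 kHz = 2.3 kHz.
39.9 kHz mod fs = 17.1 kHz.
17.1 kHz > fs/2 = 11.4 kHz, folds to fs − 17.1 kHz = 5.7 kHz.
43.3 kHz mod fs = 20.5 kHz.
20.5 kHz > fs/2 = 11.4 kHz, folds to fs − 20.5 kHz = 2.3 kHz.
65 kHz mod fs = 19.4 kHz.
19.4 kHz > fs/2 = 11.4 kHz, folds to fs − 19.4 kHz = 3.4 kHz.
20.5 kHz and 43.3 kHz both map to 2.3 kHz.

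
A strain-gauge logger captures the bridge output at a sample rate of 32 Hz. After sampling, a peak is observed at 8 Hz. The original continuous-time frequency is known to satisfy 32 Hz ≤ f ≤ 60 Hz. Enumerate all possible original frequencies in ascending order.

40 Hz, 56 Hz

Frequencies that alias to 8 Hz are k·fs ± 8 Hz for integer k ≥ 0.
k=0: 8 Hz.
k=1: 24 Hz, 40 Hz.
k=2: 56 Hz, 72 Hz.
k=3: 88 Hz, 104 Hz.
Within [32 Hz, 60 Hz]: 40 Hz, 56 Hz.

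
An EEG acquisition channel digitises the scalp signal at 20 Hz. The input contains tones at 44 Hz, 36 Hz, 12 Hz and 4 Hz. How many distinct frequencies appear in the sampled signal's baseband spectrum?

2

fs/2 = 10 Hz.
44 Hz mod fs = 4 Hz.
4 Hz ≤ fs/2 = 10 Hz, appears at 4 Hz.
36 Hz mod fs = 16 Hz.
16 Hz > fs/2 = 10 Hz, folds to fs − 16 Hz = 4 Hz.
12 Hz > fs/2 = 10 Hz, folds to fs − 12 Hz = 8 Hz.
4 Hz ≤ fs/2 = 10 Hz, passes unchanged.
Distinct values: {4 Hz, 8 Hz} → 2.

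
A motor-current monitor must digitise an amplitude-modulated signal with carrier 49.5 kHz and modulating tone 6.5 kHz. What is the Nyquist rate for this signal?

AM sidebands sit at fc ± fm = 43 kHz and 56 kHz.
Highest-frequency component: 56 kHz.
Nyquist rate = 2 × 56 kHz = 112 kHz.

112 kHz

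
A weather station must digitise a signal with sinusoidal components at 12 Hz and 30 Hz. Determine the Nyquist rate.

Highest-frequency component: 30 Hz.
Nyquist rate = 2 × 30 Hz = 60 Hz.

60 Hz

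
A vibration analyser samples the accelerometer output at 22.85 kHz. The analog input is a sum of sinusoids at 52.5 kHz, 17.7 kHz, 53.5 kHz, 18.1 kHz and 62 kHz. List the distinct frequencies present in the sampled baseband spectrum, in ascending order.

fs/2 = 11.425 kHz.
52.5 kHz mod fs = 6.8 kHz.
6.8 kHz ≤ fs/2 = 11.425 kHz, appears at 6.8 kHz.
17.7 kHz > fs/2 = 11.425 kHz, folds to fs − 17.7 kHz = 5.15 kHz.
53.5 kHz mod fs = 7.8 kHz.
7.8 kHz ≤ fs/2 = 11.425 kHz, appears at 7.8 kHz.
18.1 kHz > fs/2 = 11.425 kHz, folds to fs − 18.1 kHz = 4.75 kHz.
62 kHz mod fs = 16.3 kHz.
16.3 kHz > fs/2 = 11.425 kHz, folds to fs − 16.3 kHz = 6.55 kHz.
Distinct values: {4.75 kHz, 5.15 kHz, 6.55 kHz, 6.8 kHz, 7.8 kHz}.

4.75 kHz, 5.15 kHz, 6.55 kHz, 6.8 kHz, 7.8 kHz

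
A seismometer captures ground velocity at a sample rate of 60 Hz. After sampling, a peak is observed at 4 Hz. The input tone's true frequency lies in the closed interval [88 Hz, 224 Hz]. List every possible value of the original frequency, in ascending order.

Frequencies that alias to 4 Hz are k·fs ± 4 Hz for integer k ≥ 0.
k=0: 4 Hz.
k=1: 56 Hz, 64 Hz.
k=2: 116 Hz, 124 Hz.
k=3: 176 Hz, 184 Hz.
k=4: 236 Hz, 244 Hz.
Within [88 Hz, 224 Hz]: 116 Hz, 124 Hz, 176 Hz, 184 Hz.

116 Hz, 124 Hz, 176 Hz, 184 Hz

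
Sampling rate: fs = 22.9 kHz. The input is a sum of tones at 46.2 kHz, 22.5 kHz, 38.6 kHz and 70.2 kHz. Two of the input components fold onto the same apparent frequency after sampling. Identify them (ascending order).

22.5 kHz, 46.2 kHz

fs/2 = 11.45 kHz.
46.2 kHz mod fs = 0.4 kHz.
0.4 kHz ≤ fs/2 = 11.45 kHz, appears at 0.4 kHz.
22.5 kHz > fs/2 = 11.45 kHz, folds to fs − 22.5 kHz = 0.4 kHz.
38.6 kHz mod fs = 15.7 kHz.
15.7 kHz > fs/2 = 11.45 kHz, folds to fs − 15.7 kHz = 7.2 kHz.
70.2 kHz mod fs = 1.5 kHz.
1.5 kHz ≤ fs/2 = 11.45 kHz, appears at 1.5 kHz.
22.5 kHz and 46.2 kHz both map to 0.4 kHz.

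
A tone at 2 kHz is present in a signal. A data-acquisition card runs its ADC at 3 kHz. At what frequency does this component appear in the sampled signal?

2 kHz > fs/2 = 1.5 kHz, folds to fs − 2 kHz = 1 kHz.

1 kHz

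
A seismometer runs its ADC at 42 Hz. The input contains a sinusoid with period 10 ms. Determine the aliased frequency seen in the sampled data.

T = 10 ms → f = 1/T = 100 Hz.
100 Hz mod fs = 16 Hz.
16 Hz ≤ fs/2 = 21 Hz, appears at 16 Hz.

16 Hz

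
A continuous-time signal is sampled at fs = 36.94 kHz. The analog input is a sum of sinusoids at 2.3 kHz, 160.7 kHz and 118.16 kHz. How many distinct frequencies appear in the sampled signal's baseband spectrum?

fs/2 = 18.47 kHz.
2.3 kHz ≤ fs/2 = 18.47 kHz, passes unchanged.
160.7 kHz mod fs = 12.94 kHz.
12.94 kHz ≤ fs/2 = 18.47 kHz, appears at 12.94 kHz.
118.16 kHz mod fs = 7.34 kHz.
7.34 kHz ≤ fs/2 = 18.47 kHz, appears at 7.34 kHz.
Distinct values: {2.3 kHz, 7.34 kHz, 12.94 kHz} → 3.

3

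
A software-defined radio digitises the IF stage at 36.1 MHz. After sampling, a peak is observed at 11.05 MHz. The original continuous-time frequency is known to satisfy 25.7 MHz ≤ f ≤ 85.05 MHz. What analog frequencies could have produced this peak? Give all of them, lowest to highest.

Frequencies that alias to 11.05 MHz are k·fs ± 11.05 MHz for integer k ≥ 0.
k=0: 11.05 MHz.
k=1: 25.05 MHz, 47.15 MHz.
k=2: 61.15 MHz, 83.25 MHz.
k=3: 97.25 MHz, 119.35 MHz.
Within [25.7 MHz, 85.05 MHz]: 47.15 MHz, 61.15 MHz, 83.25 MHz.

47.15 MHz, 61.15 MHz, 83.25 MHz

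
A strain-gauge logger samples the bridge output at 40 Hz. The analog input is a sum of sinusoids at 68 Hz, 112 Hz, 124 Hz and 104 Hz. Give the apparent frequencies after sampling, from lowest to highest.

4 Hz, 8 Hz, 12 Hz, 16 Hz

fs/2 = 20 Hz.
68 Hz mod fs = 28 Hz.
28 Hz > fs/2 = 20 Hz, folds to fs − 28 Hz = 12 Hz.
112 Hz mod fs = 32 Hz.
32 Hz > fs/2 = 20 Hz, folds to fs − 32 Hz = 8 Hz.
124 Hz mod fs = 4 Hz.
4 Hz ≤ fs/2 = 20 Hz, appears at 4 Hz.
104 Hz mod fs = 24 Hz.
24 Hz > fs/2 = 20 Hz, folds to fs − 24 Hz = 16 Hz.
Distinct values: {4 Hz, 8 Hz, 12 Hz, 16 Hz}.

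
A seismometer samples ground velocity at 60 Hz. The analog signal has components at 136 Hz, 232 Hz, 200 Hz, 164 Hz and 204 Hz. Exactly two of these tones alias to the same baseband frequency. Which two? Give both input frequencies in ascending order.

136 Hz, 164 Hz

fs/2 = 30 Hz.
136 Hz mod fs = 16 Hz.
16 Hz ≤ fs/2 = 30 Hz, appears at 16 Hz.
232 Hz mod fs = 52 Hz.
52 Hz > fs/2 = 30 Hz, folds to fs − 52 Hz = 8 Hz.
200 Hz mod fs = 20 Hz.
20 Hz ≤ fs/2 = 30 Hz, appears at 20 Hz.
164 Hz mod fs = 44 Hz.
44 Hz > fs/2 = 30 Hz, folds to fs − 44 Hz = 16 Hz.
204 Hz mod fs = 24 Hz.
24 Hz ≤ fs/2 = 30 Hz, appears at 24 Hz.
136 Hz and 164 Hz both map to 16 Hz.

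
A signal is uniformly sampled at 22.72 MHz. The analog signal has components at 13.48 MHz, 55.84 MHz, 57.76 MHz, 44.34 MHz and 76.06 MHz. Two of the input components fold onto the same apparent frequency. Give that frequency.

10.4 MHz

fs/2 = 11.36 MHz.
13.48 MHz > fs/2 = 11.36 MHz, folds to fs − 13.48 MHz = 9.24 MHz.
55.84 MHz mod fs = 10.4 MHz.
10.4 MHz ≤ fs/2 = 11.36 MHz, appears at 10.4 MHz.
57.76 MHz mod fs = 12.32 MHz.
12.32 MHz > fs/2 = 11.36 MHz, folds to fs − 12.32 MHz = 10.4 MHz.
44.34 MHz mod fs = 21.62 MHz.
21.62 MHz > fs/2 = 11.36 MHz, folds to fs − 21.62 MHz = 1.1 MHz.
76.06 MHz mod fs = 7.9 MHz.
7.9 MHz ≤ fs/2 = 11.36 MHz, appears at 7.9 MHz.
55.84 MHz and 57.76 MHz both map to 10.4 MHz.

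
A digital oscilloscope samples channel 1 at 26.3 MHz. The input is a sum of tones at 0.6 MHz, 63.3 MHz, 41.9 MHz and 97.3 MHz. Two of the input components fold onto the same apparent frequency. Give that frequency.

10.7 MHz

fs/2 = 13.15 MHz.
0.6 MHz ≤ fs/2 = 13.15 MHz, passes unchanged.
63.3 MHz mod fs = 10.7 MHz.
10.7 MHz ≤ fs/2 = 13.15 MHz, appears at 10.7 MHz.
41.9 MHz mod fs = 15.6 MHz.
15.6 MHz > fs/2 = 13.15 MHz, folds to fs − 15.6 MHz = 10.7 MHz.
97.3 MHz mod fs = 18.4 MHz.
18.4 MHz > fs/2 = 13.15 MHz, folds to fs − 18.4 MHz = 7.9 MHz.
41.9 MHz and 63.3 MHz both map to 10.7 MHz.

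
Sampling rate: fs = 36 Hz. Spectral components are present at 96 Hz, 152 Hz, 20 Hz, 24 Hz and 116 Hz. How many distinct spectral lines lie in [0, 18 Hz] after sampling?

3

fs/2 = 18 Hz.
96 Hz mod fs = 24 Hz.
24 Hz > fs/2 = 18 Hz, folds to fs − 24 Hz = 12 Hz.
152 Hz mod fs = 8 Hz.
8 Hz ≤ fs/2 = 18 Hz, appears at 8 Hz.
20 Hz > fs/2 = 18 Hz, folds to fs − 20 Hz = 16 Hz.
24 Hz > fs/2 = 18 Hz, folds to fs − 24 Hz = 12 Hz.
116 Hz mod fs = 8 Hz.
8 Hz ≤ fs/2 = 18 Hz, appears at 8 Hz.
Distinct values: {8 Hz, 12 Hz, 16 Hz} → 3.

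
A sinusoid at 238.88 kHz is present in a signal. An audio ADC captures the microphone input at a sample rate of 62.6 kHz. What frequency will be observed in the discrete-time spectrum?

238.88 kHz mod fs = 51.08 kHz.
51.08 kHz > fs/2 = 31.3 kHz, folds to fs − 51.08 kHz = 11.52 kHz.

11.52 kHz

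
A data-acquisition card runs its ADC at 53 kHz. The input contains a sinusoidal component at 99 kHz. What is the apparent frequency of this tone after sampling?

7 kHz

99 kHz mod fs = 46 kHz.
46 kHz > fs/2 = 26.5 kHz, folds to fs − 46 kHz = 7 kHz.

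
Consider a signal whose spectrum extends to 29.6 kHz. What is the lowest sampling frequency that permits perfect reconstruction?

Nyquist rate = 2 × 29.6 kHz = 59.2 kHz.

59.2 kHz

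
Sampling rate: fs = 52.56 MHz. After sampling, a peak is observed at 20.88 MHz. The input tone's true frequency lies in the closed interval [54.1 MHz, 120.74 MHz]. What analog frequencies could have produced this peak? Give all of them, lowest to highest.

Frequencies that alias to 20.88 MHz are k·fs ± 20.88 MHz for integer k ≥ 0.
k=0: 20.88 MHz.
k=1: 31.68 MHz, 73.44 MHz.
k=2: 84.24 MHz, 126 MHz.
k=3: 136.8 MHz, 178.56 MHz.
Within [54.1 MHz, 120.74 MHz]: 73.44 MHz, 84.24 MHz.

73.44 MHz, 84.24 MHz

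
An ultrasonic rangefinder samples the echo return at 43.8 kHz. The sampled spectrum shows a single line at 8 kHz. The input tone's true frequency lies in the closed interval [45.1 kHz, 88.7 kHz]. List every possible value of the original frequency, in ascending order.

Frequencies that alias to 8 kHz are k·fs ± 8 kHz for integer k ≥ 0.
k=0: 8 kHz.
k=1: 35.8 kHz, 51.8 kHz.
k=2: 79.6 kHz, 95.6 kHz.
k=3: 123.4 kHz, 139.4 kHz.
Within [45.1 kHz, 88.7 kHz]: 51.8 kHz, 79.6 kHz.

51.8 kHz, 79.6 kHz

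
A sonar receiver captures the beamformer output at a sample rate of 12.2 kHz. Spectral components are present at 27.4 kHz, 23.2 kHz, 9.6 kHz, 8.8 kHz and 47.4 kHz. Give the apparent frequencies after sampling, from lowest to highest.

1.2 kHz, 1.4 kHz, 2.6 kHz, 3 kHz, 3.4 kHz

fs/2 = 6.1 kHz.
27.4 kHz mod fs = 3 kHz.
3 kHz ≤ fs/2 = 6.1 kHz, appears at 3 kHz.
23.2 kHz mod fs = 11 kHz.
11 kHz > fs/2 = 6.1 kHz, folds to fs − 11 kHz = 1.2 kHz.
9.6 kHz > fs/2 = 6.1 kHz, folds to fs − 9.6 kHz = 2.6 kHz.
8.8 kHz > fs/2 = 6.1 kHz, folds to fs − 8.8 kHz = 3.4 kHz.
47.4 kHz mod fs = 10.8 kHz.
10.8 kHz > fs/2 = 6.1 kHz, folds to fs − 10.8 kHz = 1.4 kHz.
Distinct values: {1.2 kHz, 1.4 kHz, 2.6 kHz, 3 kHz, 3.4 kHz}.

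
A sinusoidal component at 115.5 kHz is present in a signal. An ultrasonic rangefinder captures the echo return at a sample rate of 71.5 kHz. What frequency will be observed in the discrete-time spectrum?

115.5 kHz mod fs = 44 kHz.
44 kHz > fs/2 = 35.75 kHz, folds to fs − 44 kHz = 27.5 kHz.

27.5 kHz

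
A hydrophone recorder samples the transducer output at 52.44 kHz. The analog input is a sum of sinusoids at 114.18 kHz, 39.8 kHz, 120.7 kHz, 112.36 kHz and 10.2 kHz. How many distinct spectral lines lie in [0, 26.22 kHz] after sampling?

fs/2 = 26.22 kHz.
114.18 kHz mod fs = 9.3 kHz.
9.3 kHz ≤ fs/2 = 26.22 kHz, appears at 9.3 kHz.
39.8 kHz > fs/2 = 26.22 kHz, folds to fs − 39.8 kHz = 12.64 kHz.
120.7 kHz mod fs = 15.82 kHz.
15.82 kHz ≤ fs/2 = 26.22 kHz, appears at 15.82 kHz.
112.36 kHz mod fs = 7.48 kHz.
7.48 kHz ≤ fs/2 = 26.22 kHz, appears at 7.48 kHz.
10.2 kHz ≤ fs/2 = 26.22 kHz, passes unchanged.
Distinct values: {7.48 kHz, 9.3 kHz, 10.2 kHz, 12.64 kHz, 15.82 kHz} → 5.

5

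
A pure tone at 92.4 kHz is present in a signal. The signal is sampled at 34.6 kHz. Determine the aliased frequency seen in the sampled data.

92.4 kHz mod fs = 23.2 kHz.
23.2 kHz > fs/2 = 17.3 kHz, folds to fs − 23.2 kHz = 11.4 kHz.

11.4 kHz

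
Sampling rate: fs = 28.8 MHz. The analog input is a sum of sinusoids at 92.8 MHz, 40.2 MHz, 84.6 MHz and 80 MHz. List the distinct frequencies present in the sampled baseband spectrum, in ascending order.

1.8 MHz, 6.4 MHz, 11.4 MHz

fs/2 = 14.4 MHz.
92.8 MHz mod fs = 6.4 MHz.
6.4 MHz ≤ fs/2 = 14.4 MHz, appears at 6.4 MHz.
40.2 MHz mod fs = 11.4 MHz.
11.4 MHz ≤ fs/2 = 14.4 MHz, appears at 11.4 MHz.
84.6 MHz mod fs = 27 MHz.
27 MHz > fs/2 = 14.4 MHz, folds to fs − 27 MHz = 1.8 MHz.
80 MHz mod fs = 22.4 MHz.
22.4 MHz > fs/2 = 14.4 MHz, folds to fs − 22.4 MHz = 6.4 MHz.
Distinct values: {1.8 MHz, 6.4 MHz, 11.4 MHz}.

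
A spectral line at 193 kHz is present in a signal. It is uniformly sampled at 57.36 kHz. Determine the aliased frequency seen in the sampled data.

20.92 kHz

193 kHz mod fs = 20.92 kHz.
20.92 kHz ≤ fs/2 = 28.68 kHz, appears at 20.92 kHz.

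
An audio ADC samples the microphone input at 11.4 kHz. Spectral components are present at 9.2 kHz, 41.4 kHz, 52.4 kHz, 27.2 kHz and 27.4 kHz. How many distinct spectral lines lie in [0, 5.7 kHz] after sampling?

fs/2 = 5.7 kHz.
9.2 kHz > fs/2 = 5.7 kHz, folds to fs − 9.2 kHz = 2.2 kHz.
41.4 kHz mod fs = 7.2 kHz.
7.2 kHz > fs/2 = 5.7 kHz, folds to fs − 7.2 kHz = 4.2 kHz.
52.4 kHz mod fs = 6.8 kHz.
6.8 kHz > fs/2 = 5.7 kHz, folds to fs − 6.8 kHz = 4.6 kHz.
27.2 kHz mod fs = 4.4 kHz.
4.4 kHz ≤ fs/2 = 5.7 kHz, appears at 4.4 kHz.
27.4 kHz mod fs = 4.6 kHz.
4.6 kHz ≤ fs/2 = 5.7 kHz, appears at 4.6 kHz.
Distinct values: {2.2 kHz, 4.2 kHz, 4.4 kHz, 4.6 kHz} → 4.

4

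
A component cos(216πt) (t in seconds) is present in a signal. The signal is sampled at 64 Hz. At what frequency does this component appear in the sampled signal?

ω = 216π rad/s → f = ω/(2π) = 108 Hz.
108 Hz mod fs = 44 Hz.
44 Hz > fs/2 = 32 Hz, folds to fs − 44 Hz = 20 Hz.

20 Hz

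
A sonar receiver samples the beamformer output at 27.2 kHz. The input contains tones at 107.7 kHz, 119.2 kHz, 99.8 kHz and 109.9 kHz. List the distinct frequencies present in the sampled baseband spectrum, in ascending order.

fs/2 = 13.6 kHz.
107.7 kHz mod fs = 26.1 kHz.
26.1 kHz > fs/2 = 13.6 kHz, folds to fs − 26.1 kHz = 1.1 kHz.
119.2 kHz mod fs = 10.4 kHz.
10.4 kHz ≤ fs/2 = 13.6 kHz, appears at 10.4 kHz.
99.8 kHz mod fs = 18.2 kHz.
18.2 kHz > fs/2 = 13.6 kHz, folds to fs − 18.2 kHz = 9 kHz.
109.9 kHz mod fs = 1.1 kHz.
1.1 kHz ≤ fs/2 = 13.6 kHz, appears at 1.1 kHz.
Distinct values: {1.1 kHz, 9 kHz, 10.4 kHz}.

1.1 kHz, 9 kHz, 10.4 kHz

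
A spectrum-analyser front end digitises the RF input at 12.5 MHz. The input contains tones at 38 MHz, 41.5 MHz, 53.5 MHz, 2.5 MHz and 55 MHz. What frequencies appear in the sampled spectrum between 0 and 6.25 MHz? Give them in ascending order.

0.5 MHz, 2.5 MHz, 3.5 MHz, 4 MHz, 5 MHz

fs/2 = 6.25 MHz.
38 MHz mod fs = 0.5 MHz.
0.5 MHz ≤ fs/2 = 6.25 MHz, appears at 0.5 MHz.
41.5 MHz mod fs = 4 MHz.
4 MHz ≤ fs/2 = 6.25 MHz, appears at 4 MHz.
53.5 MHz mod fs = 3.5 MHz.
3.5 MHz ≤ fs/2 = 6.25 MHz, appears at 3.5 MHz.
2.5 MHz ≤ fs/2 = 6.25 MHz, passes unchanged.
55 MHz mod fs = 5 MHz.
5 MHz ≤ fs/2 = 6.25 MHz, appears at 5 MHz.
Distinct values: {0.5 MHz, 2.5 MHz, 3.5 MHz, 4 MHz, 5 MHz}.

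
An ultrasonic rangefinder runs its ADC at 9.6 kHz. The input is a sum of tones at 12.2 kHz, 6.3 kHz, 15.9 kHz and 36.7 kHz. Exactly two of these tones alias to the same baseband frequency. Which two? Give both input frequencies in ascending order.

fs/2 = 4.8 kHz.
12.2 kHz mod fs = 2.6 kHz.
2.6 kHz ≤ fs/2 = 4.8 kHz, appears at 2.6 kHz.
6.3 kHz > fs/2 = 4.8 kHz, folds to fs − 6.3 kHz = 3.3 kHz.
15.9 kHz mod fs = 6.3 kHz.
6.3 kHz > fs/2 = 4.8 kHz, folds to fs − 6.3 kHz = 3.3 kHz.
36.7 kHz mod fs = 7.9 kHz.
7.9 kHz > fs/2 = 4.8 kHz, folds to fs − 7.9 kHz = 1.7 kHz.
6.3 kHz and 15.9 kHz both map to 3.3 kHz.

6.3 kHz, 15.9 kHz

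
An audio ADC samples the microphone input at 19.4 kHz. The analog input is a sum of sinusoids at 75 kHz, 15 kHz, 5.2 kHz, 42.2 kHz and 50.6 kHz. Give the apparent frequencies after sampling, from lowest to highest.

2.6 kHz, 3.4 kHz, 4.4 kHz, 5.2 kHz, 7.6 kHz

fs/2 = 9.7 kHz.
75 kHz mod fs = 16.8 kHz.
16.8 kHz > fs/2 = 9.7 kHz, folds to fs − 16.8 kHz = 2.6 kHz.
15 kHz > fs/2 = 9.7 kHz, folds to fs − 15 kHz = 4.4 kHz.
5.2 kHz ≤ fs/2 = 9.7 kHz, passes unchanged.
42.2 kHz mod fs = 3.4 kHz.
3.4 kHz ≤ fs/2 = 9.7 kHz, appears at 3.4 kHz.
50.6 kHz mod fs = 11.8 kHz.
11.8 kHz > fs/2 = 9.7 kHz, folds to fs − 11.8 kHz = 7.6 kHz.
Distinct values: {2.6 kHz, 3.4 kHz, 4.4 kHz, 5.2 kHz, 7.6 kHz}.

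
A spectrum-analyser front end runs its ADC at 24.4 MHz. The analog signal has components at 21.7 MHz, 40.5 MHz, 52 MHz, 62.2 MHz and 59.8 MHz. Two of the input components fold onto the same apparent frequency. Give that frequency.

11 MHz

fs/2 = 12.2 MHz.
21.7 MHz > fs/2 = 12.2 MHz, folds to fs − 21.7 MHz = 2.7 MHz.
40.5 MHz mod fs = 16.1 MHz.
16.1 MHz > fs/2 = 12.2 MHz, folds to fs − 16.1 MHz = 8.3 MHz.
52 MHz mod fs = 3.2 MHz.
3.2 MHz ≤ fs/2 = 12.2 MHz, appears at 3.2 MHz.
62.2 MHz mod fs = 13.4 MHz.
13.4 MHz > fs/2 = 12.2 MHz, folds to fs − 13.4 MHz = 11 MHz.
59.8 MHz mod fs = 11 MHz.
11 MHz ≤ fs/2 = 12.2 MHz, appears at 11 MHz.
59.8 MHz and 62.2 MHz both map to 11 MHz.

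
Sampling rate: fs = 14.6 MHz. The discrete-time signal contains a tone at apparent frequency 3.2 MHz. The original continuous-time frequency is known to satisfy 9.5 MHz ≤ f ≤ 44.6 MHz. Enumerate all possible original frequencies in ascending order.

11.4 MHz, 17.8 MHz, 26 MHz, 32.4 MHz, 40.6 MHz

Frequencies that alias to 3.2 MHz are k·fs ± 3.2 MHz for integer k ≥ 0.
k=0: 3.2 MHz.
k=1: 11.4 MHz, 17.8 MHz.
k=2: 26 MHz, 32.4 MHz.
k=3: 40.6 MHz, 47 MHz.
k=4: 55.2 MHz, 61.6 MHz.
Within [9.5 MHz, 44.6 MHz]: 11.4 MHz, 17.8 MHz, 26 MHz, 32.4 MHz, 40.6 MHz.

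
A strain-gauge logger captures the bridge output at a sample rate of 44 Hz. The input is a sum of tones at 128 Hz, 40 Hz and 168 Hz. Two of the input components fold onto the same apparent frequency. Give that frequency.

4 Hz

fs/2 = 22 Hz.
128 Hz mod fs = 40 Hz.
40 Hz > fs/2 = 22 Hz, folds to fs − 40 Hz = 4 Hz.
40 Hz > fs/2 = 22 Hz, folds to fs − 40 Hz = 4 Hz.
168 Hz mod fs = 36 Hz.
36 Hz > fs/2 = 22 Hz, folds to fs − 36 Hz = 8 Hz.
40 Hz and 128 Hz both map to 4 Hz.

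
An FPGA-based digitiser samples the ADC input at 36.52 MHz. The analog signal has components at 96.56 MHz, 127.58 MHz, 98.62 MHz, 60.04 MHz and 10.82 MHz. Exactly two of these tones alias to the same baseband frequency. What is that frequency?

fs/2 = 18.26 MHz.
96.56 MHz mod fs = 23.52 MHz.
23.52 MHz > fs/2 = 18.26 MHz, folds to fs − 23.52 MHz = 13 MHz.
127.58 MHz mod fs = 18.02 MHz.
18.02 MHz ≤ fs/2 = 18.26 MHz, appears at 18.02 MHz.
98.62 MHz mod fs = 25.58 MHz.
25.58 MHz > fs/2 = 18.26 MHz, folds to fs − 25.58 MHz = 10.94 MHz.
60.04 MHz mod fs = 23.52 MHz.
23.52 MHz > fs/2 = 18.26 MHz, folds to fs − 23.52 MHz = 13 MHz.
10.82 MHz ≤ fs/2 = 18.26 MHz, passes unchanged.
60.04 MHz and 96.56 MHz both map to 13 MHz.

13 MHz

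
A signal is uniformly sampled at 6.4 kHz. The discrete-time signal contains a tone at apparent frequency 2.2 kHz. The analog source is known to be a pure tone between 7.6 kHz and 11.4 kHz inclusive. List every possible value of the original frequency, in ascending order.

Frequencies that alias to 2.2 kHz are k·fs ± 2.2 kHz for integer k ≥ 0.
k=0: 2.2 kHz.
k=1: 4.2 kHz, 8.6 kHz.
k=2: 10.6 kHz, 15 kHz.
k=3: 17 kHz, 21.4 kHz.
Within [7.6 kHz, 11.4 kHz]: 8.6 kHz, 10.6 kHz.

8.6 kHz, 10.6 kHz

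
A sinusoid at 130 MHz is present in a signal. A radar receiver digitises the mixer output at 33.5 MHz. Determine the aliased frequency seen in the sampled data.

130 MHz mod fs = 29.5 MHz.
29.5 MHz > fs/2 = 16.75 MHz, folds to fs − 29.5 MHz = 4 MHz.

4 MHz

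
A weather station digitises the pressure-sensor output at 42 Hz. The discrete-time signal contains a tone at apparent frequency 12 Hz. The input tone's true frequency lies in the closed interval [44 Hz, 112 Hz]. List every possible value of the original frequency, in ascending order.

Frequencies that alias to 12 Hz are k·fs ± 12 Hz for integer k ≥ 0.
k=0: 12 Hz.
k=1: 30 Hz, 54 Hz.
k=2: 72 Hz, 96 Hz.
k=3: 114 Hz, 138 Hz.
Within [44 Hz, 112 Hz]: 54 Hz, 72 Hz, 96 Hz.

54 Hz, 72 Hz, 96 Hz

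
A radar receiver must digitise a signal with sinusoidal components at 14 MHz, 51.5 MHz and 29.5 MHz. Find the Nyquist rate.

Highest-frequency component: 51.5 MHz.
Nyquist rate = 2 × 51.5 MHz = 103 MHz.

103 MHz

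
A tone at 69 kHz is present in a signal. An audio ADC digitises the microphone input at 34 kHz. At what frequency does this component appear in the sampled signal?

1 kHz

69 kHz mod fs = 1 kHz.
1 kHz ≤ fs/2 = 17 kHz, appears at 1 kHz.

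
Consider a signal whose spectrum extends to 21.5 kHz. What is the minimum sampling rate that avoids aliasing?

43 kHz

Nyquist rate = 2 × 21.5 kHz = 43 kHz.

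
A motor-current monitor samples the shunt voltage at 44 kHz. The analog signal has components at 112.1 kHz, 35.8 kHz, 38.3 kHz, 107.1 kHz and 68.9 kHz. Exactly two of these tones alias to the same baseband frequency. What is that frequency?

19.1 kHz

fs/2 = 22 kHz.
112.1 kHz mod fs = 24.1 kHz.
24.1 kHz > fs/2 = 22 kHz, folds to fs − 24.1 kHz = 19.9 kHz.
35.8 kHz > fs/2 = 22 kHz, folds to fs − 35.8 kHz = 8.2 kHz.
38.3 kHz > fs/2 = 22 kHz, folds to fs − 38.3 kHz = 5.7 kHz.
107.1 kHz mod fs = 19.1 kHz.
19.1 kHz ≤ fs/2 = 22 kHz, appears at 19.1 kHz.
68.9 kHz mod fs = 24.9 kHz.
24.9 kHz > fs/2 = 22 kHz, folds to fs − 24.9 kHz = 19.1 kHz.
68.9 kHz and 107.1 kHz both map to 19.1 kHz.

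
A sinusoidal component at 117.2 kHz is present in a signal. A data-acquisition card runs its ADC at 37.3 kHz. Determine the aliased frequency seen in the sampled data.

117.2 kHz mod fs = 5.3 kHz.
5.3 kHz ≤ fs/2 = 18.65 kHz, appears at 5.3 kHz.

5.3 kHz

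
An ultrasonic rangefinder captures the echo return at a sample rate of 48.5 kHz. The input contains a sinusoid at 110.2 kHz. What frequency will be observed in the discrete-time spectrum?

110.2 kHz mod fs = 13.2 kHz.
13.2 kHz ≤ fs/2 = 24.25 kHz, appears at 13.2 kHz.

13.2 kHz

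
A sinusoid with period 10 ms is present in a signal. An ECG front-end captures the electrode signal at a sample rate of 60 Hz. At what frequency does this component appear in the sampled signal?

20 Hz

T = 10 ms → f = 1/T = 100 Hz.
100 Hz mod fs = 40 Hz.
40 Hz > fs/2 = 30 Hz, folds to fs − 40 Hz = 20 Hz.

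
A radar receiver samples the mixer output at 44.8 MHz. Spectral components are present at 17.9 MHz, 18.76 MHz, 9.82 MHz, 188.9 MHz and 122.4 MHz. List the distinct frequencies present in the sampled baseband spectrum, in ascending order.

fs/2 = 22.4 MHz.
17.9 MHz ≤ fs/2 = 22.4 MHz, passes unchanged.
18.76 MHz ≤ fs/2 = 22.4 MHz, passes unchanged.
9.82 MHz ≤ fs/2 = 22.4 MHz, passes unchanged.
188.9 MHz mod fs = 9.7 MHz.
9.7 MHz ≤ fs/2 = 22.4 MHz, appears at 9.7 MHz.
122.4 MHz mod fs = 32.8 MHz.
32.8 MHz > fs/2 = 22.4 MHz, folds to fs − 32.8 MHz = 12 MHz.
Distinct values: {9.7 MHz, 9.82 MHz, 12 MHz, 17.9 MHz, 18.76 MHz}.

9.7 MHz, 9.82 MHz, 12 MHz, 17.9 MHz, 18.76 MHz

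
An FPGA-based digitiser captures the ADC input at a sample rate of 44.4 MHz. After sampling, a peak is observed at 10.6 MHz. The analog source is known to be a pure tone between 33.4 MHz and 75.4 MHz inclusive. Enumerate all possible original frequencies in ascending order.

33.8 MHz, 55 MHz

Frequencies that alias to 10.6 MHz are k·fs ± 10.6 MHz for integer k ≥ 0.
k=0: 10.6 MHz.
k=1: 33.8 MHz, 55 MHz.
k=2: 78.2 MHz, 99.4 MHz.
Within [33.4 MHz, 75.4 MHz]: 33.8 MHz, 55 MHz.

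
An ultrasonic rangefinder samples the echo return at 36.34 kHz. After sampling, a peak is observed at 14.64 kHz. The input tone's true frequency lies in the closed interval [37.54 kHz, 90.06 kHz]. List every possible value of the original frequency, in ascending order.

50.98 kHz, 58.04 kHz, 87.32 kHz

Frequencies that alias to 14.64 kHz are k·fs ± 14.64 kHz for integer k ≥ 0.
k=0: 14.64 kHz.
k=1: 21.7 kHz, 50.98 kHz.
k=2: 58.04 kHz, 87.32 kHz.
k=3: 94.38 kHz, 123.66 kHz.
Within [37.54 kHz, 90.06 kHz]: 50.98 kHz, 58.04 kHz, 87.32 kHz.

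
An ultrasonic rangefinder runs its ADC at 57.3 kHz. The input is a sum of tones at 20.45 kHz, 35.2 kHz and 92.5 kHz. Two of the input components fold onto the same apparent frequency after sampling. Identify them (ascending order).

35.2 kHz, 92.5 kHz

fs/2 = 28.65 kHz.
20.45 kHz ≤ fs/2 = 28.65 kHz, passes unchanged.
35.2 kHz > fs/2 = 28.65 kHz, folds to fs − 35.2 kHz = 22.1 kHz.
92.5 kHz mod fs = 35.2 kHz.
35.2 kHz > fs/2 = 28.65 kHz, folds to fs − 35.2 kHz = 22.1 kHz.
35.2 kHz and 92.5 kHz both map to 22.1 kHz.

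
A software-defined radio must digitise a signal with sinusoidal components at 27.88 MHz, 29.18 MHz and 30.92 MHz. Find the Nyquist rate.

61.84 MHz

Highest-frequency component: 30.92 MHz.
Nyquist rate = 2 × 30.92 MHz = 61.84 MHz.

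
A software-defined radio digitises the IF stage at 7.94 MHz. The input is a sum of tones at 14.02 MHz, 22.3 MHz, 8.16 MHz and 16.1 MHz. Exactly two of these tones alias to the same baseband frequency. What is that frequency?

fs/2 = 3.97 MHz.
14.02 MHz mod fs = 6.08 MHz.
6.08 MHz > fs/2 = 3.97 MHz, folds to fs − 6.08 MHz = 1.86 MHz.
22.3 MHz mod fs = 6.42 MHz.
6.42 MHz > fs/2 = 3.97 MHz, folds to fs − 6.42 MHz = 1.52 MHz.
8.16 MHz mod fs = 0.22 MHz.
0.22 MHz ≤ fs/2 = 3.97 MHz, appears at 0.22 MHz.
16.1 MHz mod fs = 0.22 MHz.
0.22 MHz ≤ fs/2 = 3.97 MHz, appears at 0.22 MHz.
8.16 MHz and 16.1 MHz both map to 0.22 MHz.

0.22 MHz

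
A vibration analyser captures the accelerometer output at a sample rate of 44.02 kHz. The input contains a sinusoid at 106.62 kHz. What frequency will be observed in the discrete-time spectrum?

18.58 kHz

106.62 kHz mod fs = 18.58 kHz.
18.58 kHz ≤ fs/2 = 22.01 kHz, appears at 18.58 kHz.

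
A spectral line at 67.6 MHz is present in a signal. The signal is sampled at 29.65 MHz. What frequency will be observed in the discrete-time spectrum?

67.6 MHz mod fs = 8.3 MHz.
8.3 MHz ≤ fs/2 = 14.825 MHz, appears at 8.3 MHz.

8.3 MHz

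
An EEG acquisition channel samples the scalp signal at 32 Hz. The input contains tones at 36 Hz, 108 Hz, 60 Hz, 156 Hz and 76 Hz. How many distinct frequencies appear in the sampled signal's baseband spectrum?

fs/2 = 16 Hz.
36 Hz mod fs = 4 Hz.
4 Hz ≤ fs/2 = 16 Hz, appears at 4 Hz.
108 Hz mod fs = 12 Hz.
12 Hz ≤ fs/2 = 16 Hz, appears at 12 Hz.
60 Hz mod fs = 28 Hz.
28 Hz > fs/2 = 16 Hz, folds to fs − 28 Hz = 4 Hz.
156 Hz mod fs = 28 Hz.
28 Hz > fs/2 = 16 Hz, folds to fs − 28 Hz = 4 Hz.
76 Hz mod fs = 12 Hz.
12 Hz ≤ fs/2 = 16 Hz, appears at 12 Hz.
Distinct values: {4 Hz, 12 Hz} → 2.

2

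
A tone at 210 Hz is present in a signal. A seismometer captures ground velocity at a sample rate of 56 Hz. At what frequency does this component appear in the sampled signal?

210 Hz mod fs = 42 Hz.
42 Hz > fs/2 = 28 Hz, folds to fs − 42 Hz = 14 Hz.

14 Hz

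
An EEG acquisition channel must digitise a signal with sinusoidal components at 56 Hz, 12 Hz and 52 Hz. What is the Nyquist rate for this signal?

Highest-frequency component: 56 Hz.
Nyquist rate = 2 × 56 Hz = 112 Hz.

112 Hz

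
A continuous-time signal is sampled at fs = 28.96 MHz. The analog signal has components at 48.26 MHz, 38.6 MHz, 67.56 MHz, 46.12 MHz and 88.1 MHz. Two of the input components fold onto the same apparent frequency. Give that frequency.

fs/2 = 14.48 MHz.
48.26 MHz mod fs = 19.3 MHz.
19.3 MHz > fs/2 = 14.48 MHz, folds to fs − 19.3 MHz = 9.66 MHz.
38.6 MHz mod fs = 9.64 MHz.
9.64 MHz ≤ fs/2 = 14.48 MHz, appears at 9.64 MHz.
67.56 MHz mod fs = 9.64 MHz.
9.64 MHz ≤ fs/2 = 14.48 MHz, appears at 9.64 MHz.
46.12 MHz mod fs = 17.16 MHz.
17.16 MHz > fs/2 = 14.48 MHz, folds to fs − 17.16 MHz = 11.8 MHz.
88.1 MHz mod fs = 1.22 MHz.
1.22 MHz ≤ fs/2 = 14.48 MHz, appears at 1.22 MHz.
38.6 MHz and 67.56 MHz both map to 9.64 MHz.

9.64 MHz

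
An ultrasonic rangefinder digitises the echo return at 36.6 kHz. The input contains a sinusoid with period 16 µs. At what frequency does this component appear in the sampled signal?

T = 16 µs → f = 1/T = 62.5 kHz.
62.5 kHz mod fs = 25.9 kHz.
25.9 kHz > fs/2 = 18.3 kHz, folds to fs − 25.9 kHz = 10.7 kHz.

10.7 kHz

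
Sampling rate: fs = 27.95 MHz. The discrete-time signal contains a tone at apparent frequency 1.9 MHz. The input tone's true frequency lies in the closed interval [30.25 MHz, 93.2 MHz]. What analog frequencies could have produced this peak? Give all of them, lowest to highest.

54 MHz, 57.8 MHz, 81.95 MHz, 85.75 MHz

Frequencies that alias to 1.9 MHz are k·fs ± 1.9 MHz for integer k ≥ 0.
k=0: 1.9 MHz.
k=1: 26.05 MHz, 29.85 MHz.
k=2: 54 MHz, 57.8 MHz.
k=3: 81.95 MHz, 85.75 MHz.
k=4: 109.9 MHz, 113.7 MHz.
Within [30.25 MHz, 93.2 MHz]: 54 MHz, 57.8 MHz, 81.95 MHz, 85.75 MHz.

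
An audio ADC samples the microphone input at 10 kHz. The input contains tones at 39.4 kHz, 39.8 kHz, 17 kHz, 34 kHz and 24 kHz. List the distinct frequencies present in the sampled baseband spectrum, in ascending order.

0.2 kHz, 0.6 kHz, 3 kHz, 4 kHz

fs/2 = 5 kHz.
39.4 kHz mod fs = 9.4 kHz.
9.4 kHz > fs/2 = 5 kHz, folds to fs − 9.4 kHz = 0.6 kHz.
39.8 kHz mod fs = 9.8 kHz.
9.8 kHz > fs/2 = 5 kHz, folds to fs − 9.8 kHz = 0.2 kHz.
17 kHz mod fs = 7 kHz.
7 kHz > fs/2 = 5 kHz, folds to fs − 7 kHz = 3 kHz.
34 kHz mod fs = 4 kHz.
4 kHz ≤ fs/2 = 5 kHz, appears at 4 kHz.
24 kHz mod fs = 4 kHz.
4 kHz ≤ fs/2 = 5 kHz, appears at 4 kHz.
Distinct values: {0.2 kHz, 0.6 kHz, 3 kHz, 4 kHz}.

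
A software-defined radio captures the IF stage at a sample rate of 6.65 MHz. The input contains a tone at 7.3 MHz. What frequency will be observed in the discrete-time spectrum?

0.65 MHz

7.3 MHz mod fs = 0.65 MHz.
0.65 MHz ≤ fs/2 = 3.325 MHz, appears at 0.65 MHz.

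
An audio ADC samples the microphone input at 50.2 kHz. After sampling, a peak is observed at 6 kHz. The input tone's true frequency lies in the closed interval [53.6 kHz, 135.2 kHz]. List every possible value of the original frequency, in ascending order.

Frequencies that alias to 6 kHz are k·fs ± 6 kHz for integer k ≥ 0.
k=0: 6 kHz.
k=1: 44.2 kHz, 56.2 kHz.
k=2: 94.4 kHz, 106.4 kHz.
k=3: 144.6 kHz, 156.6 kHz.
Within [53.6 kHz, 135.2 kHz]: 56.2 kHz, 94.4 kHz, 106.4 kHz.

56.2 kHz, 94.4 kHz, 106.4 kHz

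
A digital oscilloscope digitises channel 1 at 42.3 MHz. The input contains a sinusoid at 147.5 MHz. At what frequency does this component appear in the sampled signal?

20.6 MHz

147.5 MHz mod fs = 20.6 MHz.
20.6 MHz ≤ fs/2 = 21.15 MHz, appears at 20.6 MHz.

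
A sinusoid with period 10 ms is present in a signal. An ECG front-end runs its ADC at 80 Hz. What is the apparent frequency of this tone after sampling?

20 Hz

T = 10 ms → f = 1/T = 100 Hz.
100 Hz mod fs = 20 Hz.
20 Hz ≤ fs/2 = 40 Hz, appears at 20 Hz.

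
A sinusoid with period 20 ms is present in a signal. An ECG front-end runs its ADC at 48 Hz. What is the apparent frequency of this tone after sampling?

T = 20 ms → f = 1/T = 50 Hz.
50 Hz mod fs = 2 Hz.
2 Hz ≤ fs/2 = 24 Hz, appears at 2 Hz.

2 Hz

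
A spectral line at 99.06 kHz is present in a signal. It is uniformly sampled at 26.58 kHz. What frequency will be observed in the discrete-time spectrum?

99.06 kHz mod fs = 19.32 kHz.
19.32 kHz > fs/2 = 13.29 kHz, folds to fs − 19.32 kHz = 7.26 kHz.

7.26 kHz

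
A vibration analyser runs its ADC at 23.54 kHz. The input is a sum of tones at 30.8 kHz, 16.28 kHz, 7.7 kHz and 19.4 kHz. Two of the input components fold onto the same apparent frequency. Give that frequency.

fs/2 = 11.77 kHz.
30.8 kHz mod fs = 7.26 kHz.
7.26 kHz ≤ fs/2 = 11.77 kHz, appears at 7.26 kHz.
16.28 kHz > fs/2 = 11.77 kHz, folds to fs − 16.28 kHz = 7.26 kHz.
7.7 kHz ≤ fs/2 = 11.77 kHz, passes unchanged.
19.4 kHz > fs/2 = 11.77 kHz, folds to fs − 19.4 kHz = 4.14 kHz.
16.28 kHz and 30.8 kHz both map to 7.26 kHz.

7.26 kHz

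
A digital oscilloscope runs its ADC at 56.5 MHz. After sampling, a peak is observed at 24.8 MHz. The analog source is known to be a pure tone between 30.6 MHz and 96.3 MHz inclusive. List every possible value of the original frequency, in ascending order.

Frequencies that alias to 24.8 MHz are k·fs ± 24.8 MHz for integer k ≥ 0.
k=0: 24.8 MHz.
k=1: 31.7 MHz, 81.3 MHz.
k=2: 88.2 MHz, 137.8 MHz.
k=3: 144.7 MHz, 194.3 MHz.
Within [30.6 MHz, 96.3 MHz]: 31.7 MHz, 81.3 MHz, 88.2 MHz.

31.7 MHz, 81.3 MHz, 88.2 MHz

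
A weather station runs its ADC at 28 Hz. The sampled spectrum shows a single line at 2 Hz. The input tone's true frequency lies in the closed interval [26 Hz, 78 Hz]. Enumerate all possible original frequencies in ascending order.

26 Hz, 30 Hz, 54 Hz, 58 Hz

Frequencies that alias to 2 Hz are k·fs ± 2 Hz for integer k ≥ 0.
k=0: 2 Hz.
k=1: 26 Hz, 30 Hz.
k=2: 54 Hz, 58 Hz.
k=3: 82 Hz, 86 Hz.
Within [26 Hz, 78 Hz]: 26 Hz, 30 Hz, 54 Hz, 58 Hz.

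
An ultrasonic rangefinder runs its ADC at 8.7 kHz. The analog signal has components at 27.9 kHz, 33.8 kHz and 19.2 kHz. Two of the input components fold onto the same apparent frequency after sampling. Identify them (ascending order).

19.2 kHz, 27.9 kHz

fs/2 = 4.35 kHz.
27.9 kHz mod fs = 1.8 kHz.
1.8 kHz ≤ fs/2 = 4.35 kHz, appears at 1.8 kHz.
33.8 kHz mod fs = 7.7 kHz.
7.7 kHz > fs/2 = 4.35 kHz, folds to fs − 7.7 kHz = 1 kHz.
19.2 kHz mod fs = 1.8 kHz.
1.8 kHz ≤ fs/2 = 4.35 kHz, appears at 1.8 kHz.
19.2 kHz and 27.9 kHz both map to 1.8 kHz.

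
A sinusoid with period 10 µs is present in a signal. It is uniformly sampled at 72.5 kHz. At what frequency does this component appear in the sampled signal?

27.5 kHz

T = 10 µs → f = 1/T = 100 kHz.
100 kHz mod fs = 27.5 kHz.
27.5 kHz ≤ fs/2 = 36.25 kHz, appears at 27.5 kHz.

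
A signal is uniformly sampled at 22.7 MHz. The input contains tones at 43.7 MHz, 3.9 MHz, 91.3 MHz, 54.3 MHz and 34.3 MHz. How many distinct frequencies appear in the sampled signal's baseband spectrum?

fs/2 = 11.35 MHz.
43.7 MHz mod fs = 21 MHz.
21 MHz > fs/2 = 11.35 MHz, folds to fs − 21 MHz = 1.7 MHz.
3.9 MHz ≤ fs/2 = 11.35 MHz, passes unchanged.
91.3 MHz mod fs = 0.5 MHz.
0.5 MHz ≤ fs/2 = 11.35 MHz, appears at 0.5 MHz.
54.3 MHz mod fs = 8.9 MHz.
8.9 MHz ≤ fs/2 = 11.35 MHz, appears at 8.9 MHz.
34.3 MHz mod fs = 11.6 MHz.
11.6 MHz > fs/2 = 11.35 MHz, folds to fs − 11.6 MHz = 11.1 MHz.
Distinct values: {0.5 MHz, 1.7 MHz, 3.9 MHz, 8.9 MHz, 11.1 MHz} → 5.

5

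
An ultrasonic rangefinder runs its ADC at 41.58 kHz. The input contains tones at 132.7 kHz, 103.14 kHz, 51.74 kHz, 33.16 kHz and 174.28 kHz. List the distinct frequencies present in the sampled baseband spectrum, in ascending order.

fs/2 = 20.79 kHz.
132.7 kHz mod fs = 7.96 kHz.
7.96 kHz ≤ fs/2 = 20.79 kHz, appears at 7.96 kHz.
103.14 kHz mod fs = 19.98 kHz.
19.98 kHz ≤ fs/2 = 20.79 kHz, appears at 19.98 kHz.
51.74 kHz mod fs = 10.16 kHz.
10.16 kHz ≤ fs/2 = 20.79 kHz, appears at 10.16 kHz.
33.16 kHz > fs/2 = 20.79 kHz, folds to fs − 33.16 kHz = 8.42 kHz.
174.28 kHz mod fs = 7.96 kHz.
7.96 kHz ≤ fs/2 = 20.79 kHz, appears at 7.96 kHz.
Distinct values: {7.96 kHz, 8.42 kHz, 10.16 kHz, 19.98 kHz}.

7.96 kHz, 8.42 kHz, 10.16 kHz, 19.98 kHz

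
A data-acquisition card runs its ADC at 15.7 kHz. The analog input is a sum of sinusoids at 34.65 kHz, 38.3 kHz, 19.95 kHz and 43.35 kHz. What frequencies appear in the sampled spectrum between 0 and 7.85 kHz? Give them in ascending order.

3.25 kHz, 3.75 kHz, 4.25 kHz, 6.9 kHz

fs/2 = 7.85 kHz.
34.65 kHz mod fs = 3.25 kHz.
3.25 kHz ≤ fs/2 = 7.85 kHz, appears at 3.25 kHz.
38.3 kHz mod fs = 6.9 kHz.
6.9 kHz ≤ fs/2 = 7.85 kHz, appears at 6.9 kHz.
19.95 kHz mod fs = 4.25 kHz.
4.25 kHz ≤ fs/2 = 7.85 kHz, appears at 4.25 kHz.
43.35 kHz mod fs = 11.95 kHz.
11.95 kHz > fs/2 = 7.85 kHz, folds to fs − 11.95 kHz = 3.75 kHz.
Distinct values: {3.25 kHz, 3.75 kHz, 4.25 kHz, 6.9 kHz}.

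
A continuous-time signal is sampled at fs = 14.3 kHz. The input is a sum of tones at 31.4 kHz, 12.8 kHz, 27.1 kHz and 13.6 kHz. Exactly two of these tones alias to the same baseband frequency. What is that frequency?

fs/2 = 7.15 kHz.
31.4 kHz mod fs = 2.8 kHz.
2.8 kHz ≤ fs/2 = 7.15 kHz, appears at 2.8 kHz.
12.8 kHz > fs/2 = 7.15 kHz, folds to fs − 12.8 kHz = 1.5 kHz.
27.1 kHz mod fs = 12.8 kHz.
12.8 kHz > fs/2 = 7.15 kHz, folds to fs − 12.8 kHz = 1.5 kHz.
13.6 kHz > fs/2 = 7.15 kHz, folds to fs − 13.6 kHz = 0.7 kHz.
12.8 kHz and 27.1 kHz both map to 1.5 kHz.

1.5 kHz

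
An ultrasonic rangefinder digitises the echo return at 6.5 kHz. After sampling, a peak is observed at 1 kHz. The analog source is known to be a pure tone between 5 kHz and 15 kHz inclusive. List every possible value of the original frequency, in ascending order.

5.5 kHz, 7.5 kHz, 12 kHz, 14 kHz

Frequencies that alias to 1 kHz are k·fs ± 1 kHz for integer k ≥ 0.
k=0: 1 kHz.
k=1: 5.5 kHz, 7.5 kHz.
k=2: 12 kHz, 14 kHz.
k=3: 18.5 kHz, 20.5 kHz.
Within [5 kHz, 15 kHz]: 5.5 kHz, 7.5 kHz, 12 kHz, 14 kHz.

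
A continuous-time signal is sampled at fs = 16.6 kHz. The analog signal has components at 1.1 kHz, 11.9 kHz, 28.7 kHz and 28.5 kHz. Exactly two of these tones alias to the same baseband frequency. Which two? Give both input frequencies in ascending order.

11.9 kHz, 28.5 kHz

fs/2 = 8.3 kHz.
1.1 kHz ≤ fs/2 = 8.3 kHz, passes unchanged.
11.9 kHz > fs/2 = 8.3 kHz, folds to fs − 11.9 kHz = 4.7 kHz.
28.7 kHz mod fs = 12.1 kHz.
12.1 kHz > fs/2 = 8.3 kHz, folds to fs − 12.1 kHz = 4.5 kHz.
28.5 kHz mod fs = 11.9 kHz.
11.9 kHz > fs/2 = 8.3 kHz, folds to fs − 11.9 kHz = 4.7 kHz.
11.9 kHz and 28.5 kHz both map to 4.7 kHz.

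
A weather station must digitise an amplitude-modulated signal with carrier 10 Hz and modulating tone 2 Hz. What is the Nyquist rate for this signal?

AM sidebands sit at fc ± fm = 8 Hz and 12 Hz.
Highest-frequency component: 12 Hz.
Nyquist rate = 2 × 12 Hz = 24 Hz.

24 Hz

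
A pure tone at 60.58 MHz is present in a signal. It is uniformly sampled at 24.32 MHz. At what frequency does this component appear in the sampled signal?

11.94 MHz

60.58 MHz mod fs = 11.94 MHz.
11.94 MHz ≤ fs/2 = 12.16 MHz, appears at 11.94 MHz.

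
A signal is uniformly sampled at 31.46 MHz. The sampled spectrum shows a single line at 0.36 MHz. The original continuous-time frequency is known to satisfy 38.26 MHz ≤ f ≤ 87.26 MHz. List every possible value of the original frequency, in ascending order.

62.56 MHz, 63.28 MHz

Frequencies that alias to 0.36 MHz are k·fs ± 0.36 MHz for integer k ≥ 0.
k=0: 0.36 MHz.
k=1: 31.1 MHz, 31.82 MHz.
k=2: 62.56 MHz, 63.28 MHz.
k=3: 94.02 MHz, 94.74 MHz.
Within [38.26 MHz, 87.26 MHz]: 62.56 MHz, 63.28 MHz.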